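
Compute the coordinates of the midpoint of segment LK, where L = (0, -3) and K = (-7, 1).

M = ((x₁ + x₂)/2, (y₁ + y₂)/2)
= ((0 + -7)/2, (-3 + 1)/2)
= (-7/2, -2/2) = (-7/2, -1)

(-7/2, -1)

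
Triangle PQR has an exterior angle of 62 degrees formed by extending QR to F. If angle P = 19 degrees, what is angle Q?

angle Q = 62 - 19 = 43 degrees (exterior angle theorem).

43 degrees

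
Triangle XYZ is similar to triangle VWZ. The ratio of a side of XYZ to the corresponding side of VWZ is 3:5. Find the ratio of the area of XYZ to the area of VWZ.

The ratio of areas of similar triangles equals the square of the side ratio.
Side ratio = 3:5
Area ratio = (3/5)^2 = 9/25 = 9:25

9:25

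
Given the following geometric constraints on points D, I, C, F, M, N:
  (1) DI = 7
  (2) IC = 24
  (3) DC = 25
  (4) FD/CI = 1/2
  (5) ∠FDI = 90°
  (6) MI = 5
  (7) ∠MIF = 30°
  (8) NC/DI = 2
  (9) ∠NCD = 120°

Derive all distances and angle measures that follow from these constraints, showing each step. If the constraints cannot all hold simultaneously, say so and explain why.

The constraints are consistent.

From the given relations:
  FD = 1/2·CI = 1/2·24 = 12
  NC = 2·DI = 2·7 = 14

Step 1: From DC = 25, CN = 14, and ∠DCN = 120°, by the law of cosines:
  DN² = DC² + CN² - 2·DC·CN·cos(120°) = 625 + 196 + 350 = 1171
  DN ≈ 34.22

Step 2: From ID = 7, DF = 12, and ∠IDF = 90°, by the law of cosines:
  IF² = ID² + DF² - 2·ID·DF·cos(90°) = 49 + 144 - 0 = 193
  IF = √193

Step 3: From DC = 25, DI = 7, CI = 24, by the inverse law of cosines:
  cos(∠CDI) = (DC² + DI² - CI²) / (2·DC·DI)
  ∠CDI = 73.74°

Step 4: From IC = 24, ID = 7, CD = 25, by the inverse law of cosines:
  cos(∠CID) = (IC² + ID² - CD²) / (2·IC·ID)
  ∠CID = 90°

Step 5: From CD = 25, CI = 24, DI = 7, by the inverse law of cosines:
  cos(∠DCI) = (CD² + CI² - DI²) / (2·CD·CI)
  ∠DCI = 16.26°

Step 6: From FI = √193, IM = 5, and ∠FIM = 30°, by the law of cosines:
  FM² = FI² + IM² - 2·FI·IM·cos(30°) = 193 + 25 - 120.3 = 97.69
  FM ≈ 9.88

Step 7: From DC = 25, DN = 34.22, CN = 14, by the inverse law of cosines:
  cos(∠CDN) = (DC² + DN² - CN²) / (2·DC·DN)
  ∠CDN = 20.75°

Step 8: From ID = 7, IF = √193, DF = 12, by the inverse law of cosines:
  cos(∠DIF) = (ID² + IF² - DF²) / (2·ID·IF)
  ∠DIF = 59.74°

Step 9: From FD = 12, FI = √193, DI = 7, by the inverse law of cosines:
  cos(∠DFI) = (FD² + FI² - DI²) / (2·FD·FI)
  ∠DFI = 30.26°

Step 10: From NC = 14, ND = 34.22, CD = 25, by the inverse law of cosines:
  cos(∠CND) = (NC² + ND² - CD²) / (2·NC·ND)
  ∠CND = 39.25°

Step 11: From FI = √193, FM = 9.88, IM = 5, by the inverse law of cosines:
  cos(∠IFM) = (FI² + FM² - IM²) / (2·FI·FM)
  ∠IFM = 14.65°

Step 12: From MF = 9.88, MI = 5, FI = √193, by the inverse law of cosines:
  cos(∠FMI) = (MF² + MI² - FI²) / (2·MF·MI)
  ∠FMI = 135.35°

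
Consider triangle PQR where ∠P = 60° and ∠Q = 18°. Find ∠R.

Let angle R = x. Then 60 + 18 + x = 180.
x = 180 - 78 = 102 degrees.

102 degrees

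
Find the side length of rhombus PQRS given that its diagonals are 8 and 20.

Half-diagonals are 4 and 10. side = sqrt(4^2 + 10^2) = sqrt(116) = 2*sqrt(29)

2*sqrt(29)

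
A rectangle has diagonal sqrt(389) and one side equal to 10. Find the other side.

Using the Pythagorean theorem: d^2 = a^2 + b^2
b^2 = d^2 - a^2
b^2 = 389 - 100
b^2 = 289
b = sqrt(289) = 17

17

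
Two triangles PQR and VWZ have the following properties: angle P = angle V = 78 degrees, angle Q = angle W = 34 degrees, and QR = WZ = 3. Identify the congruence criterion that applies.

Consider the given information: angle P = angle V = 78 degrees, angle Q = angle W = 34 degrees, and QR = WZ = 3
This is not SSS or SAS: SSS requires all three pairs of sides, but we don't have that. SAS requires two sides and the included angle between them.
The correct criterion is AAS. Two pairs of corresponding angles and a non-included side are equal (Angle-Angle-Side).

AAS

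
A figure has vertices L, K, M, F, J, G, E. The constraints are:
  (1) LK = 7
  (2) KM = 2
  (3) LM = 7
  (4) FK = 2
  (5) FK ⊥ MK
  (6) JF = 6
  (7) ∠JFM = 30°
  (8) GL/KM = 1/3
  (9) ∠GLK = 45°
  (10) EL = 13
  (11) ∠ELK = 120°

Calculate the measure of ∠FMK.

Step 1: By the law of cosines on triangle MKF: MF² = 2² + 2² − 2·2·2·cos(90°) = 8, so MF = 2·√2.
Step 2: By the inverse law of cosines on triangle FMK: cos(∠FMK) = ((2·√2)² + 2² − 2²) / (2·2·√2·2) = 8/11.31 = 0.7071, so ∠FMK = 45°.

Therefore, the measure of angle ∠FMK = 45°.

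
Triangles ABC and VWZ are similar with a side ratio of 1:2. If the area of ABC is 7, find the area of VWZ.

For similar figures, the area ratio equals the square of the side ratio.
Side ratio (ABC to VWZ) = 1:2, so area ratio = 1^2:2^2 = 1:4.
If the area of ABC is 7, then the area of VWZ = 7 * (4/1) = 28.

28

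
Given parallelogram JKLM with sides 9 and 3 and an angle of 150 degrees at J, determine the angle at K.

Opposite sides of a parallelogram are parallel, so consecutive angles form co-interior angles on a transversal.
Co-interior angles sum to 180°, giving angle K = 180 - 150 = 30 degrees.

30 degrees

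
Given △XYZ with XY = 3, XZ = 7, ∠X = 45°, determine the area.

When two sides and the included angle are known, the area formula is (1/2)ab sin(C).
The height from one side to the opposite vertex is 7 sin(45°) = 7*sqrt(2)/2.
Area = (1/2) * 3 * 7*sqrt(2)/2 = 21*sqrt(2)/4.

21*sqrt(2)/4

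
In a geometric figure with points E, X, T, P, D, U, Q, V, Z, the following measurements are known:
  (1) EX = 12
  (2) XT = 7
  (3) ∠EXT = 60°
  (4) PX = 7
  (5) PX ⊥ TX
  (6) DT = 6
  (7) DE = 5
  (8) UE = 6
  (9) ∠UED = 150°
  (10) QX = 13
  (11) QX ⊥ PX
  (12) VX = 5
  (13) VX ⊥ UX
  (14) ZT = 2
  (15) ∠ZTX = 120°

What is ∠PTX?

Step 1: By the law of cosines on triangle TXP: TP² = 7² + 7² − 2·7·7·cos(90°) = 98, so TP = 7·√2.
Step 2: By the inverse law of cosines on triangle PTX: cos(∠PTX) = ((7·√2)² + 7² − 7²) / (2·7·√2·7) = 98/138.59 = 0.7071, so ∠PTX = 45°.

Therefore, the measure of angle ∠PTX = 45°.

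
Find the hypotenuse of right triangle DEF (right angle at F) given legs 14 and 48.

DE = sqrt(14^2 + 48^2) = sqrt(2500) = 50

50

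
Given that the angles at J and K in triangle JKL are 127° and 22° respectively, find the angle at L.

angle L = 180 - 127 - 22 = 31 degrees.

31 degrees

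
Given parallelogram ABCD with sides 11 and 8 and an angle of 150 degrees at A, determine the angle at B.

In a parallelogram, consecutive angles are supplementary (sum to 180°).
angle B = 180 - angle A
angle B = 180 - 150
angle B = 30 degrees

30 degrees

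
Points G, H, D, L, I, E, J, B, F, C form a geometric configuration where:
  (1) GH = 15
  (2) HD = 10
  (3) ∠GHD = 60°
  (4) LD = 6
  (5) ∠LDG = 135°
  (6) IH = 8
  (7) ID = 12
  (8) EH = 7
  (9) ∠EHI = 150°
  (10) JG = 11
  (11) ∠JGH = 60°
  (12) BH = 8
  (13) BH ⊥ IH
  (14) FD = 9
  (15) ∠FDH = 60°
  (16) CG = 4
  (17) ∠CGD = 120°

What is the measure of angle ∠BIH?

Step 1: By the law of cosines on triangle IHB: IB² = 8² + 8² − 2·8·8·cos(90°) = 128, so IB = 8·√2.
Step 2: By the inverse law of cosines on triangle BIH: cos(∠BIH) = ((8·√2)² + 8² − 8²) / (2·8·√2·8) = 128/181.02 = 0.7071, so ∠BIH = 45°.

Therefore, the measure of angle ∠BIH = 45°.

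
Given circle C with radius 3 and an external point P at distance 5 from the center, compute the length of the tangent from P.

Let T be the point of tangency. Then CT ⊥ PT (radius ⊥ tangent).
In right triangle CTP: CP² = CT² + PT²
5² = 3² + PT²
PT² = 16, PT = 4

4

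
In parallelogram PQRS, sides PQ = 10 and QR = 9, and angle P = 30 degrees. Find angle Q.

In a parallelogram, consecutive angles are supplementary (sum to 180°).
angle Q = 180 - angle P
angle Q = 180 - 30
angle Q = 150 degrees

150 degrees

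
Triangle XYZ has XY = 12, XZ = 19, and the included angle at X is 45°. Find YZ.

Law of cosines: YZ^2 = 12^2 + 19^2 - 2(12)(19)cos(45°) = 505 - 228*sqrt(2), so YZ = sqrt(505 - 228*sqrt(2)).

sqrt(505 - 228*sqrt(2))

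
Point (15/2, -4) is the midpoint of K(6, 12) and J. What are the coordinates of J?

Using the midpoint formula: M = ((x1 + x2)/2, (y1 + y2)/2)
We know M = (15/2, -4) and K = (6, 12)
For x: 15/2 = (6 + x2)/2, so x2 = 2*15/2 - 6 = 9
For y: -4 = (12 + y2)/2, so y2 = 2*-4 - 12 = -20
J = (9, -20)

(9, -20)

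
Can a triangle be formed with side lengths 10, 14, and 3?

No.
The triangle inequality is violated: 10 + 3 = 13 ≤ 14.
These lengths cannot form a triangle.

No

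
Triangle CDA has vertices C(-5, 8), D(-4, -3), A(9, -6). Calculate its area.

Shoelace: Area = (1/2)|-5(-3--6) + -4(-6-8) + 9(8--3)| = (1/2)(140) = 70

70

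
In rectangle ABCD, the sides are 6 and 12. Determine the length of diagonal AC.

Using the Pythagorean theorem:
d² = 6² + 12² = 36 + 144 = 180
d = sqrt(180) = 6*sqrt(5)

6*sqrt(5)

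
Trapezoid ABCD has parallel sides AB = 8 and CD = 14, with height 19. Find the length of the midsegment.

midsegment = (8 + 14) / 2 = 22 / 2 = 11

11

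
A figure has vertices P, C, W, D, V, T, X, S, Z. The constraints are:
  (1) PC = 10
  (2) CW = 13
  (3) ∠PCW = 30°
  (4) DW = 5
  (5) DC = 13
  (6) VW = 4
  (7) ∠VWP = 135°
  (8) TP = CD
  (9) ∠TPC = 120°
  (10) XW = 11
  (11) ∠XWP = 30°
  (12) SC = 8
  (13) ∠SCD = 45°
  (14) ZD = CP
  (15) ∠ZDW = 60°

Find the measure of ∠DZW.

From the given relations: ZD = CP = 10.
Step 1: By the law of cosines on triangle ZDW: ZW² = 10² + 5² − 2·10·5·cos(60°) = 75, so ZW = 5·√3.
Step 2: By the inverse law of cosines on triangle DZW: cos(∠DZW) = (10² + (5·√3)² − 5²) / (2·10·5·√3) = 150/173.21 = 0.866, so ∠DZW = 30°.

Therefore, the measure of angle ∠DZW = 30°.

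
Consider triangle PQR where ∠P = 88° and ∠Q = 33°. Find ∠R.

The interior angles sum to 180°: angle R = 180 - 88 - 33 = 59°.
The triangle is acute (angles 88°, 33°, 59°).

59 degrees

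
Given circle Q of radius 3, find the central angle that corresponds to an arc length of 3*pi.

The full circumference is 2πr = 6*pi.
The arc is 3*pi / 6*pi = 1/2 of the full circle.
So the central angle = 1/2 × 360° = 180°.

180°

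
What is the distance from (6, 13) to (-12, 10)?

d = sqrt((-18)^2 + (-3)^2) = sqrt(333) = 3*sqrt(37)

3*sqrt(37)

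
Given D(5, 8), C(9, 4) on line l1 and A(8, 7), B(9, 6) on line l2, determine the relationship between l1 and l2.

Slope of line 1: m1 = (4 - 8)/(9 - 5) = -4/4 = -1
Slope of line 2: m2 = (6 - 7)/(9 - 8) = -1/1 = -1
Two lines are parallel if and only if they have equal slopes (or both are vertical).
Here m1 = m2 = -1, confirming the lines are parallel.

Parallel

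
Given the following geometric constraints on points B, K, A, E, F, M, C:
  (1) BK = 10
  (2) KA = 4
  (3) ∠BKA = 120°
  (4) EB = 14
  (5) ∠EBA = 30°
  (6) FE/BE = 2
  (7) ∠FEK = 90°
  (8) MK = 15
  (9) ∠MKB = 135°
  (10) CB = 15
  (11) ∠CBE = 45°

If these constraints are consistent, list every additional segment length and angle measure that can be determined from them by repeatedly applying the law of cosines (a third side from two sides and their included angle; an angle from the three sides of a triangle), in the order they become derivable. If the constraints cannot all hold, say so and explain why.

The constraints are consistent. Derivable facts, in order:
After 1 step:
- BA = 2·√39
- BM ≈ 23.18
- EC ≈ 11.14
After 2 steps:
- AE ≈ 7.01
- ∠ABK = 16.1°
- ∠BAK = 43.9°
- ∠BCE = 62.74°
- ∠BEC = 72.26°
- ∠BMK = 17.76°
- ∠KBM = 27.24°
After 3 steps:
- ∠AEB = 62.99°
- ∠BAE = 87.01°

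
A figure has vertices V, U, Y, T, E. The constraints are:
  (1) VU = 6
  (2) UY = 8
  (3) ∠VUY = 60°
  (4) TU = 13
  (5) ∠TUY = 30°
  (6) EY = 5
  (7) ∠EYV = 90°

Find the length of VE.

Step 1: By the law of cosines on triangle VUY: VY² = 6² + 8² − 2·6·8·cos(60°) = 52, so VY = 2·√13.
Step 2: By the law of cosines on triangle VYE: VE² = (2·√13)² + 5² − 2·2·√13·5·cos(90°) = 77, so VE = √77.

Therefore, the length of VE = √77.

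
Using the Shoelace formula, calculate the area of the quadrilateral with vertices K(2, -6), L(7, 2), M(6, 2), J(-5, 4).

Using the Shoelace formula for a quadrilateral (vertices in order):
Area = (1/2)|sum of (x_i * y_(i+1) - x_(i+1) * y_i)|
Terms: (2*2 - 7*-6) = 46, (7*2 - 6*2) = 2, (6*4 - -5*2) = 34, (-5*-6 - 2*4) = 22
Sum = 104
Area = (1/2)(104) = 52

52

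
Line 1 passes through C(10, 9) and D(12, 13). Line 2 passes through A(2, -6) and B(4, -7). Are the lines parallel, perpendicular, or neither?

Slope of line 1: m1 = (13 - 9)/(12 - 10) = 4/2 = 2
Slope of line 2: m2 = (-7 - -6)/(4 - 2) = -1/2 = -1/2
Two lines are perpendicular when the product of their slopes is -1 (negative reciprocals).
m1 * m2 = (2) * (-1/2) = -1, confirming perpendicularity.

Perpendicular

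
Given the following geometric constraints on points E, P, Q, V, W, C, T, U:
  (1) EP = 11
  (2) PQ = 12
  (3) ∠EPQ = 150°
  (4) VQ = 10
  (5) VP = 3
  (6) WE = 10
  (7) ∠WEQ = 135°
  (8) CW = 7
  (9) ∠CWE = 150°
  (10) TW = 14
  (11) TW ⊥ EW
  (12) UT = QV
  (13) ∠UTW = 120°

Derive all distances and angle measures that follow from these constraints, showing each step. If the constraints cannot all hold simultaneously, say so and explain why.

The constraints are consistent.

From the given relations:
  UT = QV = 10

Step 1: From EP = 11, PQ = 12, and ∠EPQ = 150°, by the law of cosines:
  EQ² = EP² + PQ² - 2·EP·PQ·cos(150°) = 121 + 144 + 228.6 = 493.6
  EQ ≈ 22.22

Step 2: From EW = 10, WC = 7, and ∠EWC = 150°, by the law of cosines:
  EC² = EW² + WC² - 2·EW·WC·cos(150°) = 100 + 49 + 121.2 = 270.2
  EC ≈ 16.44

Step 3: From EW = 10, WT = 14, and ∠EWT = 90°, by the law of cosines:
  ET² = EW² + WT² - 2·EW·WT·cos(90°) = 100 + 196 - 0 = 296
  ET = 2·√74

Step 4: From WT = 14, TU = 10, and ∠WTU = 120°, by the law of cosines:
  WU² = WT² + TU² - 2·WT·TU·cos(120°) = 196 + 100 + 140 = 436
  WU = 2·√109

Step 5: From PQ = 12, PV = 3, QV = 10, by the inverse law of cosines:
  cos(∠QPV) = (PQ² + PV² - QV²) / (2·PQ·PV)
  ∠QPV = 42.6°

Step 6: From QP = 12, QV = 10, PV = 3, by the inverse law of cosines:
  cos(∠PQV) = (QP² + QV² - PV²) / (2·QP·QV)
  ∠PQV = 11.72°

Step 7: From VP = 3, VQ = 10, PQ = 12, by the inverse law of cosines:
  cos(∠PVQ) = (VP² + VQ² - PQ²) / (2·VP·VQ)
  ∠PVQ = 125.69°

Step 8: From QE = 22.22, EW = 10, and ∠QEW = 135°, by the law of cosines:
  QW² = QE² + EW² - 2·QE·EW·cos(135°) = 493.6 + 100 + 314.2 = 907.8
  QW ≈ 30.13

Step 9: From EC = 16.44, EW = 10, CW = 7, by the inverse law of cosines:
  cos(∠CEW) = (EC² + EW² - CW²) / (2·EC·EW)
  ∠CEW = 12.29°

Step 10: From EP = 11, EQ = 22.22, PQ = 12, by the inverse law of cosines:
  cos(∠PEQ) = (EP² + EQ² - PQ²) / (2·EP·EQ)
  ∠PEQ = 15.67°

Step 11: From ET = 2·√74, EW = 10, TW = 14, by the inverse law of cosines:
  cos(∠TEW) = (ET² + EW² - TW²) / (2·ET·EW)
  ∠TEW = 54.46°

Step 12: From QE = 22.22, QP = 12, EP = 11, by the inverse law of cosines:
  cos(∠EQP) = (QE² + QP² - EP²) / (2·QE·QP)
  ∠EQP = 14.33°

Step 13: From WT = 14, WU = 2·√109, TU = 10, by the inverse law of cosines:
  cos(∠TWU) = (WT² + WU² - TU²) / (2·WT·WU)
  ∠TWU = 24.5°

Step 14: From CE = 16.44, CW = 7, EW = 10, by the inverse law of cosines:
  cos(∠ECW) = (CE² + CW² - EW²) / (2·CE·CW)
  ∠ECW = 17.71°

Step 15: From TE = 2·√74, TW = 14, EW = 10, by the inverse law of cosines:
  cos(∠ETW) = (TE² + TW² - EW²) / (2·TE·TW)
  ∠ETW = 35.54°

Step 16: From UT = 10, UW = 2·√109, TW = 14, by the inverse law of cosines:
  cos(∠TUW) = (UT² + UW² - TW²) / (2·UT·UW)
  ∠TUW = 35.5°

Step 17: From QE = 22.22, QW = 30.13, EW = 10, by the inverse law of cosines:
  cos(∠EQW) = (QE² + QW² - EW²) / (2·QE·QW)
  ∠EQW = 13.57°

Step 18: From WE = 10, WQ = 30.13, EQ = 22.22, by the inverse law of cosines:
  cos(∠EWQ) = (WE² + WQ² - EQ²) / (2·WE·WQ)
  ∠EWQ = 31.43°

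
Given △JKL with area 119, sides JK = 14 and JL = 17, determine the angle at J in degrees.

sin(C) = 2 * 119 / (14 * 17) = 1, so C = arcsin(1) = 90°.

90°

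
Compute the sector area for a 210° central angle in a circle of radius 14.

Sector area = πr² × θ/360
= π × 14² × 7/12
= π × 196 × 7/12
= 343*pi/3

343*pi/3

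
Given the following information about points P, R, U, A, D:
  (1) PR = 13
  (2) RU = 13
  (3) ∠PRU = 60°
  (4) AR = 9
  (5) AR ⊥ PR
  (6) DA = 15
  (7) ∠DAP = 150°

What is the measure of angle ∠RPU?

Step 1: By the law of cosines on triangle PRU: PU² = 13² + 13² − 2·13·13·cos(60°) = 169, so PU = 13.
Step 2: By the inverse law of cosines on triangle RPU: cos(∠RPU) = (13² + 13² − 13²) / (2·13·13) = 169/338 = 0.5, so ∠RPU = 60°.

Therefore, the measure of angle ∠RPU = 60°.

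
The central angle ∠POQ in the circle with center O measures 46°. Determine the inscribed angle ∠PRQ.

Inscribed angle = 46° / 2 = 23° (inscribed angle theorem).

23°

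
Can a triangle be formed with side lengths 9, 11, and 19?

For three segments to close into a triangle, no single side can be as long as the other two combined.
The longest side is 19, and 9 + 11 = 20 > 19.
A triangle can be formed.

Yes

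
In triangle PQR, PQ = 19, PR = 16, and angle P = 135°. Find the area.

When two sides and the included angle are known, the area formula is (1/2)ab sin(C).
The height from one side to the opposite vertex is 16 sin(135°) = 8*sqrt(2).
Area = (1/2) * 19 * 8*sqrt(2) = 76*sqrt(2).

76*sqrt(2)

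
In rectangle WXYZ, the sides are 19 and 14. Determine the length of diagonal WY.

Using the Pythagorean theorem:
d² = 19² + 14² = 361 + 196 = 557
d = sqrt(557)

sqrt(557)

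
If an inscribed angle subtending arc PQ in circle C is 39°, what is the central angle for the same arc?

Central angle = 2 × 39° = 78° (inscribed angle theorem).

78°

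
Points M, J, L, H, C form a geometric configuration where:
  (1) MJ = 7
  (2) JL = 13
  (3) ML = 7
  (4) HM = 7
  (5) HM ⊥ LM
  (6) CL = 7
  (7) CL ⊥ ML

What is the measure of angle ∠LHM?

Step 1: By the law of cosines on triangle HML: HL² = 7² + 7² − 2·7·7·cos(90°) = 98, so HL = 7·√2.
Step 2: By the inverse law of cosines on triangle LHM: cos(∠LHM) = ((7·√2)² + 7² − 7²) / (2·7·√2·7) = 98/138.59 = 0.7071, so ∠LHM = 45°.

Therefore, the measure of angle ∠LHM = 45°.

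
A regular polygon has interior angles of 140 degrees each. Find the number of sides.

Each interior angle of a regular n-gon is (n - 2) * 180 / n.
Setting this equal to 140:
(n - 2) * 180 / n = 140
Each exterior angle = 180 - 140 = 40 degrees.
Since exterior angles sum to 360: n = 360 / 40 = 9.

9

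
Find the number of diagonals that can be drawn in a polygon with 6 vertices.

Each of the 6 vertices connects to 3 non-adjacent vertices via diagonals.
Total connections = 6 × 3 = 18, but each diagonal is counted twice.
Number of diagonals = 18 / 2 = 9.

9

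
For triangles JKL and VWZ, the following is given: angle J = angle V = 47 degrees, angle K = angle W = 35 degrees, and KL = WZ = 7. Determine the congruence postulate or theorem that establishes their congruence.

Consider the given information: angle J = angle V = 47 degrees, angle K = angle W = 35 degrees, and KL = WZ = 7
This is not SSS or SAS: SSS requires all three pairs of sides, but we don't have that. SAS requires two sides and the included angle between them.
The correct criterion is AAS. Two pairs of corresponding angles and a non-included side are equal (Angle-Angle-Side).

AAS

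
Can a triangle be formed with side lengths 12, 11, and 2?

For three segments to close into a triangle, no single side can be as long as the other two combined.
The longest side is 12, and 2 + 11 = 13 > 12.
A triangle can be formed.

Yes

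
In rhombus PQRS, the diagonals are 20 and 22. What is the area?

Area = (20 * 22) / 2 = 440 / 2 = 220

220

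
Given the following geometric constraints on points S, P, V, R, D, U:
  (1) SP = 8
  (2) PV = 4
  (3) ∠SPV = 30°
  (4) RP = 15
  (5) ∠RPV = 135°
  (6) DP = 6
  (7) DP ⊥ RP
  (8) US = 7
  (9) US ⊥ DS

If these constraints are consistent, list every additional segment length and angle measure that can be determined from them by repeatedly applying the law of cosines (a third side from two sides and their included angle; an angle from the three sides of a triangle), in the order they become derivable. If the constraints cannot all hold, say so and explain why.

The constraints are consistent. Derivable facts, in order:
After 1 step:
- RD = 3·√29
- SV ≈ 4.96
- VR ≈ 18.05
After 2 steps:
- ∠DRP = 21.8°
- ∠PDR = 68.2°
- ∠PRV = 9.01°
- ∠PSV = 23.79°
- ∠PVR = 35.99°
- ∠PVS = 126.21°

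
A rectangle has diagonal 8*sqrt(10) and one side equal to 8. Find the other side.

b = sqrt(d^2 - a^2) = sqrt(640 - 64) = sqrt(576) = 24

24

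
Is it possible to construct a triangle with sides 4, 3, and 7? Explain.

No.
The triangle inequality is violated: 4 + 3 = 7 ≤ 7.
These lengths cannot form a triangle.

No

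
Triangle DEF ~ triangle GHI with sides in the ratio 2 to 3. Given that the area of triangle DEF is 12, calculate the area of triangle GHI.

For similar figures, the area ratio equals the square of the side ratio.
Side ratio (DEF to GHI) = 2:3, so area ratio = 2^2:3^2 = 4:9.
If the area of DEF is 12, then the area of GHI = 12 * (9/4) = 27.

27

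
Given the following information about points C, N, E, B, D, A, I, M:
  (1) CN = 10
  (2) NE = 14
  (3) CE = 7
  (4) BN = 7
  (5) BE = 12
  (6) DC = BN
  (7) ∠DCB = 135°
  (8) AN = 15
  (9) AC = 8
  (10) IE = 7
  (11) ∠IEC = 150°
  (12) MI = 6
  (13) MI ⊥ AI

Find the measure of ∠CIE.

Step 1: By the law of cosines on triangle IEC: IC² = 7² + 7² − 2·7·7·cos(150°) = 182.87, so IC ≈ 13.52.
Step 2: By the inverse law of cosines on triangle CIE: cos(∠CIE) = (13.52² + 7² − 7²) / (2·13.52·7) = 182.87/189.32 = 0.9659, so ∠CIE = 15°.

Therefore, the measure of angle ∠CIE = 15°.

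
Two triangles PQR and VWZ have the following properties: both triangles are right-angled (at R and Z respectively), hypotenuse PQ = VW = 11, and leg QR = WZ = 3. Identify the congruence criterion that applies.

The given information matches HL: The hypotenuse and one leg of two right triangles are equal (Hypotenuse-Leg).

HL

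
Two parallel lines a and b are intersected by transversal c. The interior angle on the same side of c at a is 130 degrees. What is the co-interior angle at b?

Co-interior angles sum to 180: 180 - 130 = 50 degrees.

50 degrees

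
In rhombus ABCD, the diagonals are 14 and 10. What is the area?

Area = (14 * 10) / 2 = 140 / 2 = 70

70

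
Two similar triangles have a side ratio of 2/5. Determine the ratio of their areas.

The ratio of areas of similar triangles equals the square of the side ratio.
Side ratio = 2:5
Area ratio = (2/5)^2 = 4/25 = 4:25

4:25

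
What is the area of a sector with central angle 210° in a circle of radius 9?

The full circle has area πr² = π(9)² = 81*pi.
The sector covers 210° out of 360°, a fraction of 7/12.
Sector area = 81*pi × 7/12 = 189*pi/4.

189*pi/4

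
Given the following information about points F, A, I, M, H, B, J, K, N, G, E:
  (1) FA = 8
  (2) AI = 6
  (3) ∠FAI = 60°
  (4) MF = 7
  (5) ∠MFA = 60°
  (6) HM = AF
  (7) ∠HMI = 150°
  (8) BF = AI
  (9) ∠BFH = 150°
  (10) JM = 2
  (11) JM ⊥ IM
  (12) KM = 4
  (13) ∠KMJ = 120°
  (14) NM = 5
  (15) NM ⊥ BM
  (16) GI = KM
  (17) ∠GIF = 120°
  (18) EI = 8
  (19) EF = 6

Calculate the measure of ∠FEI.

Step 1: By the law of cosines on triangle FAI: FI² = 8² + 6² − 2·8·6·cos(60°) = 52, so FI = 2·√13.
Step 2: By the inverse law of cosines on triangle FEI: cos(∠FEI) = (6² + 8² − (2·√13)²) / (2·6·8) = 48/96 = 0.5, so ∠FEI = 60°.

Therefore, the measure of angle ∠FEI = 60°.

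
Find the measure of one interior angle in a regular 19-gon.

Each interior angle of a regular n-gon is (n - 2) * 180 / n.
For n = 19: (19 - 2) * 180 / 19 = 3060/19 = 3060/19 degrees.

3060/19 degrees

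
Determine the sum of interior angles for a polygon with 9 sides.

The sum of interior angles of an n-sided polygon is (n - 2) * 180.
For n = 9: (9 - 2) * 180 = 7 * 180 = 1260 degrees.

1260 degrees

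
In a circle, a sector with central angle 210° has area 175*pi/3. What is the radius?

Sector area A = πr² × θ/360, so r² = 360A / (πθ).
r² = 360 × 175*pi/3 / (π × 210)
r² = 100
r = 10

10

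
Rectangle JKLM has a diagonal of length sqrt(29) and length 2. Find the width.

b = sqrt(d^2 - a^2) = sqrt(29 - 4) = sqrt(25) = 5

5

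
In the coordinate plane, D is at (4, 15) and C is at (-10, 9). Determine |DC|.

d = sqrt((-10 - 4)^2 + (9 - 15)^2)
d = sqrt(-14^2 + -6^2)
d = sqrt(196 + 36)
d = sqrt(232) = 2*sqrt(58)

2*sqrt(58)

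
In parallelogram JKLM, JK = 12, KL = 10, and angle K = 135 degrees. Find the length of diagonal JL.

Law of cosines: d^2 = 12^2 + 10^2 - 2(12)(10)cos(135°) = 120*sqrt(2) + 244, so d = 2*sqrt(30*sqrt(2) + 61).

2*sqrt(30*sqrt(2) + 61)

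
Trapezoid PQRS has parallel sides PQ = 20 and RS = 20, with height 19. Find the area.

A trapezoid's area equals the midsegment times the height.
The midsegment is (20 + 20) / 2 = 20.
Area = 20 * 19 = 380.

380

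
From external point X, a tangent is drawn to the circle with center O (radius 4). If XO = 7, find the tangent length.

The tangent, radius, and line from the external point to the center form a right triangle.
The right angle is where the tangent meets the radius.
By the Pythagorean theorem: tangent² + 4² = 7²
tangent² = 49 - 16 = 33
tangent = sqrt(33)

sqrt(33)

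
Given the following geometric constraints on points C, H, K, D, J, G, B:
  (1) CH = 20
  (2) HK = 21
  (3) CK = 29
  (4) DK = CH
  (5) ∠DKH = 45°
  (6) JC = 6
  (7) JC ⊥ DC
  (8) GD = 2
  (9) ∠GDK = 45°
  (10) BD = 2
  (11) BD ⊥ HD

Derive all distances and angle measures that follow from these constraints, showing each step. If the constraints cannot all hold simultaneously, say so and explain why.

The constraints are consistent.

From the given relations:
  DK = CH = 20

Step 1: From HK = 21, KD = 20, and ∠HKD = 45°, by the law of cosines:
  HD² = HK² + KD² - 2·HK·KD·cos(45°) = 441 + 400 - 594 = 247
  HD ≈ 15.72

Step 2: From KD = 20, DG = 2, and ∠KDG = 45°, by the law of cosines:
  KG² = KD² + DG² - 2·KD·DG·cos(45°) = 400 + 4 - 56.57 = 347.4
  KG ≈ 18.64

Step 3: From CH = 20, CK = 29, HK = 21, by the inverse law of cosines:
  cos(∠HCK) = (CH² + CK² - HK²) / (2·CH·CK)
  ∠HCK = 46.4°

Step 4: From HC = 20, HK = 21, CK = 29, by the inverse law of cosines:
  cos(∠CHK) = (HC² + HK² - CK²) / (2·HC·HK)
  ∠CHK = 90°

Step 5: From KC = 29, KH = 21, CH = 20, by the inverse law of cosines:
  cos(∠CKH) = (KC² + KH² - CH²) / (2·KC·KH)
  ∠CKH = 43.6°

Step 6: From HD = 15.72, DB = 2, and ∠HDB = 90°, by the law of cosines:
  HB² = HD² + DB² - 2·HD·DB·cos(90°) = 247 + 4 - 0 = 251
  HB ≈ 15.84

Step 7: From HD = 15.72, HK = 21, DK = 20, by the inverse law of cosines:
  cos(∠DHK) = (HD² + HK² - DK²) / (2·HD·HK)
  ∠DHK = 64.13°

Step 8: From KD = 20, KG = 18.64, DG = 2, by the inverse law of cosines:
  cos(∠DKG) = (KD² + KG² - DG²) / (2·KD·KG)
  ∠DKG = 4.35°

Step 9: From DH = 15.72, DK = 20, HK = 21, by the inverse law of cosines:
  cos(∠HDK) = (DH² + DK² - HK²) / (2·DH·DK)
  ∠HDK = 70.87°

Step 10: From GD = 2, GK = 18.64, DK = 20, by the inverse law of cosines:
  cos(∠DGK) = (GD² + GK² - DK²) / (2·GD·GK)
  ∠DGK = 130.65°

Step 11: From HB = 15.84, HD = 15.72, BD = 2, by the inverse law of cosines:
  cos(∠BHD) = (HB² + HD² - BD²) / (2·HB·HD)
  ∠BHD = 7.25°

Step 12: From BD = 2, BH = 15.84, DH = 15.72, by the inverse law of cosines:
  cos(∠DBH) = (BD² + BH² - DH²) / (2·BD·BH)
  ∠DBH = 82.75°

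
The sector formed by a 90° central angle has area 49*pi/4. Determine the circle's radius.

Sector area A = πr² × θ/360, so r² = 360A / (πθ).
r² = 360 × 49*pi/4 / (π × 90)
r² = 49
r = 7

7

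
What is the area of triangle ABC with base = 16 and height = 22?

A triangle's area is half the area of a rectangle with the same base and height.
Area = (1/2) * 16 * 22 = 176.

176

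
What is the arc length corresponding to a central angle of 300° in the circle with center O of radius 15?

Arc length = 2πr × θ/360
= 2π × 15 × 5/6
= 25*pi

25*pi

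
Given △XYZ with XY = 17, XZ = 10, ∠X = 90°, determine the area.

Area = (1/2) * XY * XZ * sin(X)
Area = (1/2) * 17 * 10 * sin(90°)
Area = (1/2) * 17 * 10 * 1
Area = 85

85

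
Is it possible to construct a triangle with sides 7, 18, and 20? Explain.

Check all three triangle inequalities:
7 + 18 = 25 > 20 ✓
7 + 20 = 27 > 18 ✓
18 + 20 = 38 > 7 ✓
All conditions hold, so these sides form a valid triangle.

Yes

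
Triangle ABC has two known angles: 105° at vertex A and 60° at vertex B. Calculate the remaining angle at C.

angle C = 180 - 105 - 60 = 15 degrees.

15 degrees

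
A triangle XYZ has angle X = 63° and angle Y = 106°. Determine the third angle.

The interior angles sum to 180°: angle Z = 180 - 63 - 106 = 11°.
The triangle is obtuse (angles 63°, 106°, 11°).

11 degrees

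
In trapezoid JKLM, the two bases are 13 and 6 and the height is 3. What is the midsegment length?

The midsegment (median) of a trapezoid connects the midpoints of the non-parallel sides.
Its length is the average of the two bases: (13 + 6) / 2 = 19/2.

19/2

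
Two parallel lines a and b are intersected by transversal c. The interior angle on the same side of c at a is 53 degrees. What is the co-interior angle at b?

Co-interior angles sum to 180: 180 - 53 = 127 degrees.

127 degrees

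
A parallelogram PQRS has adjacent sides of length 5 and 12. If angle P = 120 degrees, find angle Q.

Opposite sides of a parallelogram are parallel, so consecutive angles form co-interior angles on a transversal.
Co-interior angles sum to 180°, giving angle Q = 180 - 120 = 60 degrees.

60 degrees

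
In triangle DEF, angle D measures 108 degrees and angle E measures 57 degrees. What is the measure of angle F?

Let angle F = x. Then 108 + 57 + x = 180.
x = 180 - 165 = 15 degrees.

15 degrees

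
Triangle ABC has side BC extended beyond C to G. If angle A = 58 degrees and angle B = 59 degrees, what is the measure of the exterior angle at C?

The interior angle at C is 180 - 58 - 59 = 63 degrees.
The exterior angle and interior angle at C are supplementary:
Exterior angle = 180 - 63 = 117 degrees.

117 degrees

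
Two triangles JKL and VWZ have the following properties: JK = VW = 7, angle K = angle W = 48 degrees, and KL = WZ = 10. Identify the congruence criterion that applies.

Consider the given information: JK = VW = 7, angle K = angle W = 48 degrees, and KL = WZ = 10
This is not SSS or HL: SSS requires all three pairs of sides, but we don't have that. HL only applies to right triangles with matching hypotenuse and leg.
The correct criterion is SAS. Two pairs of corresponding sides and the included angle are equal (Side-Angle-Side).

SAS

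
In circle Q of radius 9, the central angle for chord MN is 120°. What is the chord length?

Chord length = 2r sin(θ/2)
= 2 × 9 × sin(120°/2)
= 2 × 9 × sin(60°)
= 9*sqrt(3)

9*sqrt(3)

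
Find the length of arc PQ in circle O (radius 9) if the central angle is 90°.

Arc length = 2π(9)(1/4) = 9*pi/2

9*pi/2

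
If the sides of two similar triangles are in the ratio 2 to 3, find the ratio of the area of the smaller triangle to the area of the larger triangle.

Area scales with the square of linear dimensions. If every length is multiplied by 2/3, then the area is multiplied by (2/3)^2 = 4/9.
The area ratio is 4:9.

4:9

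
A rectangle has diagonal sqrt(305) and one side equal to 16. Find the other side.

The diagonal of a rectangle forms a right triangle with the two sides.
Rearranging the Pythagorean theorem: missing side = sqrt(d^2 - known^2).
= sqrt(305 - 256) = sqrt(49) = 7.

7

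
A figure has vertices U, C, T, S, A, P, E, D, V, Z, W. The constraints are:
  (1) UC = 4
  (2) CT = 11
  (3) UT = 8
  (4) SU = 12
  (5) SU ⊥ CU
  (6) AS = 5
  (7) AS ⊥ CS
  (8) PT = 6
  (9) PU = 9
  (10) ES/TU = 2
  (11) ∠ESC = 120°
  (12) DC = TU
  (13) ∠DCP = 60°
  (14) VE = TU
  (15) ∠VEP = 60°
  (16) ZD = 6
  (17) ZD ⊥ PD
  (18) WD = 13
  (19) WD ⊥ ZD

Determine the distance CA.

Step 1: By the law of cosines on triangle CUS: CS² = 4² + 12² − 2·4·12·cos(90°) = 160, so CS = 4·√10.
Step 2: By the law of cosines on triangle CSA: CA² = (4·√10)² + 5² − 2·4·√10·5·cos(90°) = 185, so CA = √185.

Therefore, the length of CA = √185.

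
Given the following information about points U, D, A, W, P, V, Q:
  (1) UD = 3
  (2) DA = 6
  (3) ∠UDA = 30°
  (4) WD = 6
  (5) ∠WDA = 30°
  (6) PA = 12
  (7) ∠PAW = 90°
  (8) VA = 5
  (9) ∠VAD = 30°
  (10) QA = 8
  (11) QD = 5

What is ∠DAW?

Step 1: By the law of cosines on triangle ADW: AW² = 6² + 6² − 2·6·6·cos(30°) = 9.65, so AW ≈ 3.11.
Step 2: By the inverse law of cosines on triangle DAW: cos(∠DAW) = (6² + 3.11² − 6²) / (2·6·3.11) = 9.65/37.27 = 0.2588, so ∠DAW = 75°.

Therefore, the measure of angle ∠DAW = 75°.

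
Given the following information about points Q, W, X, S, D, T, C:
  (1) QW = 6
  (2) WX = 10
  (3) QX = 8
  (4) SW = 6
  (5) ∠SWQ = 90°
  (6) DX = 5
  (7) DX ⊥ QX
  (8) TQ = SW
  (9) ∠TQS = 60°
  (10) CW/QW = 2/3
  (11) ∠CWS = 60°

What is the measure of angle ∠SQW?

Step 1: By the law of cosines on triangle QWS: QS² = 6² + 6² − 2·6·6·cos(90°) = 72, so QS = 6·√2.
Step 2: By the inverse law of cosines on triangle SQW: cos(∠SQW) = ((6·√2)² + 6² − 6²) / (2·6·√2·6) = 72/101.82 = 0.7071, so ∠SQW = 45°.

Therefore, the measure of angle ∠SQW = 45°.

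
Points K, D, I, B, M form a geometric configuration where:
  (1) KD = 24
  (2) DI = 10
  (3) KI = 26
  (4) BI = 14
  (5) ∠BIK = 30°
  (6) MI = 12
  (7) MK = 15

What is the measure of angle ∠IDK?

Step 1: By the inverse law of cosines on triangle IDK: cos(∠IDK) = (10² + 24² − 26²) / (2·10·24) = 0/480 = 0, so ∠IDK = 90°.

Therefore, the measure of angle ∠IDK = 90°.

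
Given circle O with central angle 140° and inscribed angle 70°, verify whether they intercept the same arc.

By the inscribed angle theorem, if both angles subtend the same arc, the inscribed angle must be half the central angle.
Half of 140° = 70°, which equals the given inscribed angle of 70°.
Therefore, yes, they correspond to the same arc.

Yes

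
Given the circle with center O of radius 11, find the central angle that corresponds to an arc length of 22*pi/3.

Arc length L = 2πr × θ/360, so θ = 360L / (2πr).
θ = 360 × 22*pi/3 / (2π × 11)
θ = 120°
θ = 120°

120°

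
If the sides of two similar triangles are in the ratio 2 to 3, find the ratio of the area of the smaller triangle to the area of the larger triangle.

The ratio of areas of similar triangles equals the square of the side ratio.
Side ratio = 2:3
Area ratio = (2/3)^2 = 4/9 = 4:9

4:9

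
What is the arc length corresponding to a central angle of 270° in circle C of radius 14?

The full circumference is 2πr = 2π(14) = 28*pi.
The arc spans 270° out of 360°, which is a fraction of 3/4.
Arc length = 28*pi × 3/4 = 21*pi.

21*pi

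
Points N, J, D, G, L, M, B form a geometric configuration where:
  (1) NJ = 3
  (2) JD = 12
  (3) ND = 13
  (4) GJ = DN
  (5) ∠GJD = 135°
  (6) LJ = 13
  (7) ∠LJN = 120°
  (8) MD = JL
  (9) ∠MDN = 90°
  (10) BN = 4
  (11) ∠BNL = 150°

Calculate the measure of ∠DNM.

From the given relations: MD = JL = 13.
Step 1: By the law of cosines on triangle NDM: NM² = 13² + 13² − 2·13·13·cos(90°) = 338, so NM = 13·√2.
Step 2: By the inverse law of cosines on triangle DNM: cos(∠DNM) = (13² + (13·√2)² − 13²) / (2·13·13·√2) = 338/478 = 0.7071, so ∠DNM = 45°.

Therefore, the measure of angle ∠DNM = 45°.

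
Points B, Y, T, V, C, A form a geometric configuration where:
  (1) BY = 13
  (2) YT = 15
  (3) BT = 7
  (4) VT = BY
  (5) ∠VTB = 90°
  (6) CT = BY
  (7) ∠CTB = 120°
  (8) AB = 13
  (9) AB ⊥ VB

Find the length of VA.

From the given relations: VT = BY = 13.
Step 1: By the law of cosines on triangle BTV: BV² = 7² + 13² − 2·7·13·cos(90°) = 218, so BV ≈ 14.76.
Step 2: By the law of cosines on triangle VBA: VA² = 14.76² + 13² − 2·14.76·13·cos(90°) = 387, so VA = 3·√43.

Therefore, the length of VA = 3·√43.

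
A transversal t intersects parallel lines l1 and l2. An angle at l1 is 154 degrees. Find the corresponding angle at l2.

Corresponding angles formed by parallel lines and a transversal are equal.
The given angle is 154 degrees.
The corresponding angle = 154 degrees.

154 degrees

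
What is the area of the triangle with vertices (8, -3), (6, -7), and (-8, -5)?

Using the Shoelace formula for a triangle:
Area = (1/2)|x0(y1 - y2) + x1(y2 - y0) + x2(y0 - y1)|
Area = (1/2)|8(-7 - -5) + 6(-5 - -3) + -8(-3 - -7)|
Area = (1/2)|-16 + -12 + -32|
Area = (1/2)|-60|
Area = (1/2)(60)
Area = 30

30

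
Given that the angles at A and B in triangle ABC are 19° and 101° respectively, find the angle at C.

Let angle C = x. Then 19 + 101 + x = 180.
x = 180 - 120 = 60 degrees.

60 degrees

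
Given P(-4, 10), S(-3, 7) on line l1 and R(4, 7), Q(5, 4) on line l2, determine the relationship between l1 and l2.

Slope of line 1: m1 = (7 - 10)/(-3 - -4) = -3/1 = -3
Slope of line 2: m2 = (4 - 7)/(5 - 4) = -3/1 = -3
m1 = m2, so the lines are parallel.

Parallel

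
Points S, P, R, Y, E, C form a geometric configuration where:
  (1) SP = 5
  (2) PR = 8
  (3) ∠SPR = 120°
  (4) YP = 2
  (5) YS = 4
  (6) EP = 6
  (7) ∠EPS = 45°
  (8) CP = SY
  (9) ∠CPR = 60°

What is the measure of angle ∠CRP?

From the given relations: CP = SY = 4.
Step 1: By the law of cosines on triangle RPC: RC² = 8² + 4² − 2·8·4·cos(60°) = 48, so RC = 4·√3.
Step 2: By the inverse law of cosines on triangle CRP: cos(∠CRP) = ((4·√3)² + 8² − 4²) / (2·4·√3·8) = 96/110.85 = 0.866, so ∠CRP = 30°.

Therefore, the measure of angle ∠CRP = 30°.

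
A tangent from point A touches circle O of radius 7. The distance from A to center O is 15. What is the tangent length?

Let T be the point of tangency. Then OT ⊥ AT (radius ⊥ tangent).
In right triangle OTA: OA² = OT² + AT²
15² = 7² + AT²
AT² = 176, AT = 4*sqrt(11)

4*sqrt(11)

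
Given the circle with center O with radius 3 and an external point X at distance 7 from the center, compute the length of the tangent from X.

tangent = √(d² - r²) = √(7² - 3²) = √(49 - 9) = √40 = 2*sqrt(10)

2*sqrt(10)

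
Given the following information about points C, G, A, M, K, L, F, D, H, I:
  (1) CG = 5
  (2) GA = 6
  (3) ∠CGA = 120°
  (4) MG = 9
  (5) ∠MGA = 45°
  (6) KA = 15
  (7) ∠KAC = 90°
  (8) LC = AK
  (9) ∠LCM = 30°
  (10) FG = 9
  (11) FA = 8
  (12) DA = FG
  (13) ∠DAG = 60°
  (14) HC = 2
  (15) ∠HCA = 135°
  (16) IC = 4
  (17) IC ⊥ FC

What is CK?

Step 1: By the law of cosines on triangle CGA: CA² = 5² + 6² − 2·5·6·cos(120°) = 91, so CA = √91.
Step 2: By the law of cosines on triangle CAK: CK² = √91² + 15² − 2·√91·15·cos(90°) = 316, so CK = 2·√79.

Therefore, the length of CK = 2·√79.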